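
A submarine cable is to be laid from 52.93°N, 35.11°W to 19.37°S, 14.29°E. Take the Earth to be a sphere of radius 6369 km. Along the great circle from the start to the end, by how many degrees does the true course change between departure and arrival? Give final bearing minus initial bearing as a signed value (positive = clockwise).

At departure: θ₁ = atan2(sin Δλ cos φ₂, cos φ₁ sin φ₂ − sin φ₁ cos φ₂ cos Δλ) = 133.92°
At arrival: θ₂ = atan2(sin Δλ cos φ₁, −cos φ₂ sin φ₁ + sin φ₂ cos φ₁ cos Δλ) = 152.60°
Δθ = θ₂ − θ₁ = +18.7°

+18.7°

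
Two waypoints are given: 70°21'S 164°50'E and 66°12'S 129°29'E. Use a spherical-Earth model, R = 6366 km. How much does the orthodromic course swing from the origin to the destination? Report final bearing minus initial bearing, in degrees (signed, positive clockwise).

+33.0°

Initial bearing θ₁ = atan2(sin Δλ cos φ₂, cos φ₁ sin φ₂ − sin φ₁ cos φ₂ cos Δλ) = 270.56°
Final bearing θ₂ = (initial bearing from the destination back to the start) + 180° = 303.57°
Δθ = θ₂ − θ₁ = +33.0°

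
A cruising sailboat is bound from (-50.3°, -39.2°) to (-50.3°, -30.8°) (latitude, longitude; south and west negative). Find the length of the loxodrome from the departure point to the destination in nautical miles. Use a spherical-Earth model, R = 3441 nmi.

Δψ = ln[tan(π/4+φ₂/2)/tan(π/4+φ₁/2)] = +0.0000;  Δφ = +0.0000 rad,  Δλ = +0.1466 rad
Δψ ≈ 0 so q = cos φ₁ = 0.6388
d = R·√(Δφ² + q²Δλ²) = 3441·0.09365 = 322 nmi

322 nmi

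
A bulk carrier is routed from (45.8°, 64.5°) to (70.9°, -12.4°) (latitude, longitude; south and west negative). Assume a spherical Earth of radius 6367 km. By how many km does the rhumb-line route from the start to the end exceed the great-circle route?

284 km

Great circle: cos σ = sin φ₁ sin φ₂ + cos φ₁ cos φ₂ cos Δλ,  σ = 0.7537 rad → d_gc = 4798.9 km
Rhumb line: Δψ = +0.8811, q = Δφ/Δψ = 0.4972, d_rh = R√(Δφ²+q²Δλ²) = 5082.5 km
Excess = 5082.5 − 4798.9 = 283.6 ≈ 284 km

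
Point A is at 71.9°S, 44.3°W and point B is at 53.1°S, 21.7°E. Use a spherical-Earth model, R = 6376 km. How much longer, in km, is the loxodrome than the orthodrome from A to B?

169 km

Great circle: cos σ = sin φ₁ sin φ₂ + cos φ₁ cos φ₂ cos Δλ,  σ = 0.5809 rad → d_gc = 3703.64 km
Rhumb line: Δψ = +0.7394, q = Δφ/Δψ = 0.4438, d_rh = R√(Δφ²+q²Δλ²) = 3873.13 km
Excess = 3873.13 − 3703.64 = 169.49 ≈ 169 km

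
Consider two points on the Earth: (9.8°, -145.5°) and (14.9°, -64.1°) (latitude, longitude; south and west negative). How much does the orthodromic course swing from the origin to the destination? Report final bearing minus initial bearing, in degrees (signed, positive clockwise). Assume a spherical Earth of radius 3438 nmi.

Initial bearing θ₁ = atan2(sin Δλ cos φ₂, cos φ₁ sin φ₂ − sin φ₁ cos φ₂ cos Δλ) = 76.53°
Final bearing θ₂ = (initial bearing from the destination back to the start) + 180° = 97.40°
Δθ = θ₂ − θ₁ = +20.9°

+20.9°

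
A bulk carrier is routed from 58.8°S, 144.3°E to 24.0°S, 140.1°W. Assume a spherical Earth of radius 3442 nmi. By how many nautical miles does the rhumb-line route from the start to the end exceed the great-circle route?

Great circle: cos σ = sin φ₁ sin φ₂ + cos φ₁ cos φ₂ cos Δλ,  σ = 1.0865 rad → d_gc = 3739.7 nmi
Rhumb line: Δψ = +0.8441, q = Δφ/Δψ = 0.7195, d_rh = R√(Δφ²+q²Δλ²) = 3879.4 nmi
Excess = 3879.4 − 3739.7 = 139.7 ≈ 140 nmi

140 nmi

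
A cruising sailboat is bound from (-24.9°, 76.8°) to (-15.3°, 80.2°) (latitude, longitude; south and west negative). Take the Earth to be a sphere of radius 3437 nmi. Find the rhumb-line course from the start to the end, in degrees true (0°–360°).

Meridional parts: M(φ₁)=-0.4490, M(φ₂)=-0.2703 → ΔM = +0.1787;  Δλ = +0.0593 rad
tan C = Δλ / ΔM = +0.3321 → C = 18.37°

18.4°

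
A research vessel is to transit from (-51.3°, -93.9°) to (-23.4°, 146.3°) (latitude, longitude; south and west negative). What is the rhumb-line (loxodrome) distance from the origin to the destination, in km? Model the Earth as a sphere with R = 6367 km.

Δψ = ln[tan(π/4+φ₂/2)/tan(π/4+φ₁/2)] = +0.6262;  Δφ = +0.4869 rad,  Δλ = -2.0909 rad
q = Δφ/Δψ = 0.7776
d = R·√(Δφ² + q²Δλ²) = 6367·1.69725 = 10806 km

10806 km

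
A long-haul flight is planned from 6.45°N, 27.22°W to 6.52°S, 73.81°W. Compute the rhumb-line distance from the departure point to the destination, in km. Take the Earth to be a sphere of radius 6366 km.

Δψ = ln[tan(π/4+φ₂/2)/tan(π/4+φ₁/2)] = -0.2269;  Δφ = -0.2264 rad,  Δλ = -0.8131 rad
q = Δφ/Δψ = 0.9979
d = R·√(Δφ² + q²Δλ²) = 6366·0.84240 = 5363 km

5363 km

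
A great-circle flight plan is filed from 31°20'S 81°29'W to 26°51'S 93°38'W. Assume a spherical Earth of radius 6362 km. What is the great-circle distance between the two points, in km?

Haversine: a = sin²(Δφ/2)+cos φ₁ cos φ₂ sin²(Δλ/2) = 0.01007;  σ = 2·atan2(√a,√(1−a))
σ = 11.516° → d = Rσ = 6362·0.20099 = 1279 km

1279 km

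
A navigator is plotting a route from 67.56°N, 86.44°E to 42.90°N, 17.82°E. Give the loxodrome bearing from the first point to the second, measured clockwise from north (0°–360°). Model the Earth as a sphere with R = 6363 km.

236.7°

Meridional parts: M(φ₁)=+1.6176, M(φ₂)=+0.8305 → ΔM = -0.7872;  Δλ = -1.1976 rad
tan C = Δλ / ΔM = +1.5214 → C = 236.68°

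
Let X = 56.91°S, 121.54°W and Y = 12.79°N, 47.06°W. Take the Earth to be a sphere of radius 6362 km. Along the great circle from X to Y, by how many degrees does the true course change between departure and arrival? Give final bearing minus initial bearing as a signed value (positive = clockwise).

-38.4°

Initial bearing θ₁ = atan2(sin Δλ cos φ₂, cos φ₁ sin φ₂ − sin φ₁ cos φ₂ cos Δλ) = 70.14°
Final bearing θ₂ = (initial bearing from the destination back to the start) + 180° = 31.77°
Δθ = θ₂ − θ₁ = -38.4°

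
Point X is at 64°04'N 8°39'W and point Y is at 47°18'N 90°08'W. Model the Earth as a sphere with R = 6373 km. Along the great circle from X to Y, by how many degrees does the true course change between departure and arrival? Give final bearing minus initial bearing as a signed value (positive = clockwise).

Initial bearing θ₁ = atan2(sin Δλ cos φ₂, cos φ₁ sin φ₂ − sin φ₁ cos φ₂ cos Δλ) = 289.01°
Final bearing θ₂ = (initial bearing from the destination back to the start) + 180° = 217.57°
Δθ = θ₂ − θ₁ = -71.4°

-71.4°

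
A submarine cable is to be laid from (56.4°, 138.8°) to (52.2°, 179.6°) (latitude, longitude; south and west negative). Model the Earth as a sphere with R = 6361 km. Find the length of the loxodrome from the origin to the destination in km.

Δψ = ln[tan(π/4+φ₂/2)/tan(π/4+φ₁/2)] = -0.1258;  Δφ = -0.0733 rad,  Δλ = +0.7121 rad
q = Δφ/Δψ = 0.5829
d = R·√(Δφ² + q²Δλ²) = 6361·0.42151 = 2681 km

2681 km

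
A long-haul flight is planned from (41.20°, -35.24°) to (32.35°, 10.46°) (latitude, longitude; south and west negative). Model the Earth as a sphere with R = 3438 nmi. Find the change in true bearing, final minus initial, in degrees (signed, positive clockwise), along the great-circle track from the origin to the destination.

+28.4°

Initial bearing θ₁ = atan2(sin Δλ cos φ₂, cos φ₁ sin φ₂ − sin φ₁ cos φ₂ cos Δλ) = 88.68°
Final bearing θ₂ = (initial bearing from the destination back to the start) + 180° = 117.08°
Δθ = θ₂ − θ₁ = +28.4°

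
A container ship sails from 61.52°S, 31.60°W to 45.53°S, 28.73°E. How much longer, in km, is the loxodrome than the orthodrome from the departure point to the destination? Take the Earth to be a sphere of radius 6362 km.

Great circle: cos σ = sin φ₁ sin φ₂ + cos φ₁ cos φ₂ cos Δλ,  σ = 0.6557 rad → d_gc = 4171.6 km
Rhumb line: Δψ = +0.4768, q = Δφ/Δψ = 0.5854, d_rh = R√(Δφ²+q²Δλ²) = 4304.5 km
Excess = 4304.5 − 4171.6 = 132.9 ≈ 133 km

133 km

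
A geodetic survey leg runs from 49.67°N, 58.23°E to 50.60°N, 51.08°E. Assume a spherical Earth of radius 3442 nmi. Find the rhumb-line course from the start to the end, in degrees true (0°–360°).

281.5°

Δψ = ln[tan(π/4+φ₂/2)/tan(π/4+φ₁/2)] = +0.0253
Δλ = -0.1248 rad (taken the short way round)
course = atan2(Δλ, Δψ) = 281.47°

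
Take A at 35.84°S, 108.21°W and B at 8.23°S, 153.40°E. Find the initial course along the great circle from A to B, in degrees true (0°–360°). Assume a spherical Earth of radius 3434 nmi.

θ = atan2( sin Δλ·cos φ₂ ,  cos φ₁ sin φ₂ − sin φ₁ cos φ₂ cos Δλ )
  = atan2(-0.9791, -0.2006) = 258.42°

258.4°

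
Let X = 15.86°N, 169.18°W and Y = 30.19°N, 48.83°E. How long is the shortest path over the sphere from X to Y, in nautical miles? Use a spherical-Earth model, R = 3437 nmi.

cos σ = sin φ₁ sin φ₂ + cos φ₁ cos φ₂ cos Δλ
      = sin(15.86°)sin(30.19°) + cos(15.86°)cos(30.19°)cos(-141.99°) = -0.5177
σ = 121.177° → d = Rσ = 3437·2.11493 = 7269 nmi

7269 nmi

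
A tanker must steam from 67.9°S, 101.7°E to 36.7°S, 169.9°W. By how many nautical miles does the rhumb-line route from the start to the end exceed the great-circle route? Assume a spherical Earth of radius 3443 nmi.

240 nmi

Great circle: cos σ = sin φ₁ sin φ₂ + cos φ₁ cos φ₂ cos Δλ,  σ = 0.9738 rad → d_gc = 3352.9 nmi
Rhumb line: Δψ = +0.9438, q = Δφ/Δψ = 0.5769, d_rh = R√(Δφ²+q²Δλ²) = 3592.8 nmi
Excess = 3592.8 − 3352.9 = 239.9 ≈ 240 nmi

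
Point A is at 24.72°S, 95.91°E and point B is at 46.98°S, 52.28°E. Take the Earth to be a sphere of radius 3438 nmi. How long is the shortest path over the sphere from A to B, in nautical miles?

2462 nmi

Haversine: a = sin²(Δφ/2)+cos φ₁ cos φ₂ sin²(Δλ/2) = 0.12284;  σ = 2·atan2(√a,√(1−a))
σ = 41.035° → d = Rσ = 3438·0.71619 = 2462 nmi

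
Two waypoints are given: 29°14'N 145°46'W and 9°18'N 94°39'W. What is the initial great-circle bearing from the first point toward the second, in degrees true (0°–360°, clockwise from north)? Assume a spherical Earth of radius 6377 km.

N = sin Δλ·cos φ₂ = +0.7682;  D = cos φ₁ sin φ₂ − sin φ₁ cos φ₂ cos Δλ = -0.1615
initial course = atan2(N, D) = 101.87°

101.9°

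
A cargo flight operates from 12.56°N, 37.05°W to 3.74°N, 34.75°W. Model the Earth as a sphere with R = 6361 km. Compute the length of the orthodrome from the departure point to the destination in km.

1011 km

Haversine: a = sin²(Δφ/2)+cos φ₁ cos φ₂ sin²(Δλ/2) = 0.00630;  σ = 2·atan2(√a,√(1−a))
σ = 9.109° → d = Rσ = 6361·0.15897 = 1011 km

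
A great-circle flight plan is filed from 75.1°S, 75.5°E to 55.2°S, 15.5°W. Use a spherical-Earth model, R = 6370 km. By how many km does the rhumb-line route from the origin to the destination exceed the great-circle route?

Great circle: cos σ = sin φ₁ sin φ₂ + cos φ₁ cos φ₂ cos Δλ,  σ = 0.6584 rad → d_gc = 4193.9 km
Rhumb line: Δψ = +0.8740, q = Δφ/Δψ = 0.3974, d_rh = R√(Δφ²+q²Δλ²) = 4588.9 km
Excess = 4588.9 − 4193.9 = 395.0 ≈ 395 km

395 km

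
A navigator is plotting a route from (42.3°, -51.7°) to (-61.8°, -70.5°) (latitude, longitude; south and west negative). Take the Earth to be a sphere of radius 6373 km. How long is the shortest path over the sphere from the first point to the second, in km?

11702 km

cos σ = sin φ₁ sin φ₂ + cos φ₁ cos φ₂ cos Δλ
      = sin(42.30°)sin(-61.80°) + cos(42.30°)cos(-61.80°)cos(-18.80°) = -0.2623
σ = 105.204° → d = Rσ = 6373·1.83616 = 11702 km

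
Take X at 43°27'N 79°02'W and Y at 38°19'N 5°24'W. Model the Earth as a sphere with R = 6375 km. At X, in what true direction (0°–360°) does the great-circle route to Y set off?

68.4°

θ = atan2( sin Δλ·cos φ₂ ,  cos φ₁ sin φ₂ − sin φ₁ cos φ₂ cos Δλ )
  = atan2(+0.7528, +0.2981) = 68.40°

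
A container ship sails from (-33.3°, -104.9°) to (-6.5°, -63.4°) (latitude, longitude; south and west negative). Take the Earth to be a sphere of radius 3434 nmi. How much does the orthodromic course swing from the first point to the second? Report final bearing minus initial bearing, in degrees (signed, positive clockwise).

Initial bearing θ₁ = atan2(sin Δλ cos φ₂, cos φ₁ sin φ₂ − sin φ₁ cos φ₂ cos Δλ) = 64.51°
Final bearing θ₂ = (initial bearing from the destination back to the start) + 180° = 49.40°
Δθ = θ₂ − θ₁ = -15.1°

-15.1°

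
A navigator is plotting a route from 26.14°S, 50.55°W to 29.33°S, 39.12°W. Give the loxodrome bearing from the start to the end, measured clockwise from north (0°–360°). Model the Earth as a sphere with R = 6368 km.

107.5°

Δψ = ln[tan(π/4+φ₂/2)/tan(π/4+φ₁/2)] = -0.0629
Δλ = +0.1995 rad (taken the short way round)
course = atan2(Δλ, Δψ) = 107.50°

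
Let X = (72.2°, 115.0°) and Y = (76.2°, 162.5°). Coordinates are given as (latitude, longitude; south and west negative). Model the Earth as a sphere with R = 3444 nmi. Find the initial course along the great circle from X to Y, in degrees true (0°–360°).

θ = atan2( sin Δλ·cos φ₂ ,  cos φ₁ sin φ₂ − sin φ₁ cos φ₂ cos Δλ )
  = atan2(+0.1759, +0.1434) = 50.80°

50.8°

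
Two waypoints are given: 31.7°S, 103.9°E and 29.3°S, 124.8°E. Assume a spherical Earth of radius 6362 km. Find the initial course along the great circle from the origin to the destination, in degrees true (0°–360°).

87.8°

θ = atan2( sin Δλ·cos φ₂ ,  cos φ₁ sin φ₂ − sin φ₁ cos φ₂ cos Δλ )
  = atan2(+0.3111, +0.0117) = 87.84°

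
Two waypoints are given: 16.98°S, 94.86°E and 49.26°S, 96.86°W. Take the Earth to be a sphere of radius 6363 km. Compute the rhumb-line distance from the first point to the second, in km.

15676 km

Rhumb course C = atan2(Δλ, Δψ) with Δψ = ln[tan(π/4+φ₂/2)/tan(π/4+φ₁/2)] = -0.6900, Δλ = +2.9370 → C = 103.22°
d = R·|Δφ| / |cos C| = 6363·0.56339 / 0.22869 = 15676 km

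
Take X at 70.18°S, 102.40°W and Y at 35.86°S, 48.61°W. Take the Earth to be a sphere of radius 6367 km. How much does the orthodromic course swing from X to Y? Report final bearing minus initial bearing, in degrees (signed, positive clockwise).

-46.0°

At departure: θ₁ = atan2(sin Δλ cos φ₂, cos φ₁ sin φ₂ − sin φ₁ cos φ₂ cos Δλ) = 68.94°
At arrival: θ₂ = atan2(sin Δλ cos φ₁, −cos φ₂ sin φ₁ + sin φ₂ cos φ₁ cos Δλ) = 22.98°
Δθ = θ₂ − θ₁ = -46.0°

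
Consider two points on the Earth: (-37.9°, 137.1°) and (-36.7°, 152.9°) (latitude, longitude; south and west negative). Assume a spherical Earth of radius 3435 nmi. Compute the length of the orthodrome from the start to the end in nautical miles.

Haversine: a = sin²(Δφ/2)+cos φ₁ cos φ₂ sin²(Δλ/2) = 0.01206;  σ = 2·atan2(√a,√(1−a))
σ = 12.610° → d = Rσ = 3435·0.22009 = 756 nmi

756 nmi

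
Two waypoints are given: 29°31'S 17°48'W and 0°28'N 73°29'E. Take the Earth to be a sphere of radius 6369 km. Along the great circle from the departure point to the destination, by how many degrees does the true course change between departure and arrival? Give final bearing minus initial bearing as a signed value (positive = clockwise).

At departure: θ₁ = atan2(sin Δλ cos φ₂, cos φ₁ sin φ₂ − sin φ₁ cos φ₂ cos Δλ) = 90.23°
At arrival: θ₂ = atan2(sin Δλ cos φ₁, −cos φ₂ sin φ₁ + sin φ₂ cos φ₁ cos Δλ) = 60.49°
Δθ = θ₂ − θ₁ = -29.7°

-29.7°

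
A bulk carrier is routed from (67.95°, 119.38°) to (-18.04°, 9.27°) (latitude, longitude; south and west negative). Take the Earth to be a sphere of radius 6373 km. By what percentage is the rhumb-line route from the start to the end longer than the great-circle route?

Great circle: σ = 1.9930 rad → d_gc = Rσ = 12701.3 km
Rhumb: Δφ = -1.5008, Δλ = -1.9218, Δψ = -1.9558, q = Δφ/Δψ = 0.7674 → d_rh = R√(Δφ²+q²Δλ²) = 13409.3 km
Excess = (13409.3 − 12701.3) / 12701.3 = 708.0 / 12701.3 = 5.57% ≈ 5.6%

5.6%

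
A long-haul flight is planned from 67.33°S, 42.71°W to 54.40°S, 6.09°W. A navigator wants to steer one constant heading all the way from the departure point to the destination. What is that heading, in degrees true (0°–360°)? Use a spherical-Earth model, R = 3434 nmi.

Meridional parts: M(φ₁)=-1.6072, M(φ₂)=-1.1361 → ΔM = +0.4711;  Δλ = +0.6391 rad
tan C = Δλ / ΔM = +1.3568 → C = 53.61°

53.6°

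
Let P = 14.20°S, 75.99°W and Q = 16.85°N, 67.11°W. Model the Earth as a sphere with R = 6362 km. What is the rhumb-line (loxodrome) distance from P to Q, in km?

Rhumb course C = atan2(Δλ, Δψ) with Δψ = ln[tan(π/4+φ₂/2)/tan(π/4+φ₁/2)] = +0.5488, Δλ = +0.1550 → C = 15.77°
d = R·|Δφ| / |cos C| = 6362·0.54192 / 0.96236 = 3583 km

3583 km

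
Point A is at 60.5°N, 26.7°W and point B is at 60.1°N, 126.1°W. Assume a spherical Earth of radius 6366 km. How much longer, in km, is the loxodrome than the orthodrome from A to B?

538 km

Great circle: cos σ = sin φ₁ sin φ₂ + cos φ₁ cos φ₂ cos Δλ,  σ = 0.7750 rad → d_gc = 4933.7 km
Rhumb line: Δψ = -0.0141, q = Δφ/Δψ = 0.4955, d_rh = R√(Δφ²+q²Δλ²) = 5472.0 km
Excess = 5472.0 − 4933.7 = 538.3 ≈ 538 km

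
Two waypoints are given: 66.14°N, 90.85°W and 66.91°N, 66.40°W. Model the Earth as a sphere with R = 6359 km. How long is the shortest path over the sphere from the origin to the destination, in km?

cos σ = sin φ₁ sin φ₂ + cos φ₁ cos φ₂ cos Δλ
      = sin(66.14°)sin(66.91°) + cos(66.14°)cos(66.91°)cos(24.45°) = 0.9857
σ = 9.707° → d = Rσ = 6359·0.16941 = 1077 km

1077 km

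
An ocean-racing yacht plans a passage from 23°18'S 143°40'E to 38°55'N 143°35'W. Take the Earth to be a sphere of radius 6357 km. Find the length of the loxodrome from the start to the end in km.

10250 km

Rhumb course C = atan2(Δλ, Δψ) with Δψ = ln[tan(π/4+φ₂/2)/tan(π/4+φ₁/2)] = +1.1568, Δλ = +1.2697 → C = 47.67°
d = R·|Δφ| / |cos C| = 6357·1.08589 / 0.67346 = 10250 km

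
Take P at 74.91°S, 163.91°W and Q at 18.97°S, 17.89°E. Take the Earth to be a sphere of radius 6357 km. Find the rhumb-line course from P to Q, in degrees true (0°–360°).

Δψ = ln[tan(π/4+φ₂/2)/tan(π/4+φ₁/2)] = +1.6842
Δλ = -3.1102 rad (taken the short way round)
course = atan2(Δλ, Δψ) = 298.44°

298.4°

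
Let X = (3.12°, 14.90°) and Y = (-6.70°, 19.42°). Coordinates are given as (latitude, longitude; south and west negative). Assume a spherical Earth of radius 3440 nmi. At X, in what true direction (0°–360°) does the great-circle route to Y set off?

N = sin Δλ·cos φ₂ = +0.0783;  D = cos φ₁ sin φ₂ − sin φ₁ cos φ₂ cos Δλ = -0.1704
initial course = atan2(N, D) = 155.33°

155.3°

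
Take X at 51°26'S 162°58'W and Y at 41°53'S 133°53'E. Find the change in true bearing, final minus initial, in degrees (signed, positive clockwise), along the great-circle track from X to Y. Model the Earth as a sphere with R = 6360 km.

+48.3°

Initial bearing θ₁ = atan2(sin Δλ cos φ₂, cos φ₁ sin φ₂ − sin φ₁ cos φ₂ cos Δλ) = 257.00°
Final bearing θ₂ = (initial bearing from the destination back to the start) + 180° = 305.32°
Δθ = θ₂ − θ₁ = +48.3°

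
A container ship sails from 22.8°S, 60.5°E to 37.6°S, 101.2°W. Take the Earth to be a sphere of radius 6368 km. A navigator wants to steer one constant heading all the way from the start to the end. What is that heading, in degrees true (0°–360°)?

Meridional parts: M(φ₁)=-0.4089, M(φ₂)=-0.7092 → ΔM = -0.3003;  Δλ = -2.8222 rad
tan C = Δλ / ΔM = +9.3986 → C = 263.93°

263.9°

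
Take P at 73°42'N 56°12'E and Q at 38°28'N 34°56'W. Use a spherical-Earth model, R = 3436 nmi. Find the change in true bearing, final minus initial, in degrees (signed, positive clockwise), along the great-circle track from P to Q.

-83.2°

At departure: θ₁ = atan2(sin Δλ cos φ₂, cos φ₁ sin φ₂ − sin φ₁ cos φ₂ cos Δλ) = 283.60°
At arrival: θ₂ = atan2(sin Δλ cos φ₁, −cos φ₂ sin φ₁ + sin φ₂ cos φ₁ cos Δλ) = 200.39°
Δθ = θ₂ − θ₁ = -83.2°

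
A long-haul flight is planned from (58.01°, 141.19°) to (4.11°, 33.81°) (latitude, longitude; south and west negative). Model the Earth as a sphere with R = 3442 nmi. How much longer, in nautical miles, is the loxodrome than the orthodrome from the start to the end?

344 nmi

Great circle: cos σ = sin φ₁ sin φ₂ + cos φ₁ cos φ₂ cos Δλ,  σ = 1.6680 rad → d_gc = 5741.3 nmi
Rhumb line: Δψ = -1.1777, q = Δφ/Δψ = 0.7988, d_rh = R√(Δφ²+q²Δλ²) = 6085.7 nmi
Excess = 6085.7 − 5741.3 = 344.4 ≈ 344 nmi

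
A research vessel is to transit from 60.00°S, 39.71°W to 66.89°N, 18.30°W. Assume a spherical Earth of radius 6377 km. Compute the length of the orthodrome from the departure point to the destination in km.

Haversine: a = sin²(Δφ/2)+cos φ₁ cos φ₂ sin²(Δλ/2) = 0.80691;  σ = 2·atan2(√a,√(1−a))
σ = 127.866° → d = Rσ = 6377·2.23169 = 14231 km

14231 km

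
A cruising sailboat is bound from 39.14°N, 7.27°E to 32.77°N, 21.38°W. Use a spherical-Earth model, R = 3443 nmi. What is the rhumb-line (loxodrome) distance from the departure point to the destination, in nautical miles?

Δψ = ln[tan(π/4+φ₂/2)/tan(π/4+φ₁/2)] = -0.1375;  Δφ = -0.1112 rad,  Δλ = -0.5000 rad
q = Δφ/Δψ = 0.8086
d = R·√(Δφ² + q²Δλ²) = 3443·0.41935 = 1444 nmi

1444 nmi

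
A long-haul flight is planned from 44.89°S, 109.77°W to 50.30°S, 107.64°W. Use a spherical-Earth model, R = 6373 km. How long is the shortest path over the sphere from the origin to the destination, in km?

Haversine: a = sin²(Δφ/2)+cos φ₁ cos φ₂ sin²(Δλ/2) = 0.00238;  σ = 2·atan2(√a,√(1−a))
σ = 5.597° → d = Rσ = 6373·0.09768 = 623 km

623 km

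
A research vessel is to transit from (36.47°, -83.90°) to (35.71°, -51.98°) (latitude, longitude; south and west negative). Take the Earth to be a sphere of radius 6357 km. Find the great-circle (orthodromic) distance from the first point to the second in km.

2850 km

Haversine: a = sin²(Δφ/2)+cos φ₁ cos φ₂ sin²(Δλ/2) = 0.04941;  σ = 2·atan2(√a,√(1−a))
σ = 25.687° → d = Rσ = 6357·0.44832 = 2850 km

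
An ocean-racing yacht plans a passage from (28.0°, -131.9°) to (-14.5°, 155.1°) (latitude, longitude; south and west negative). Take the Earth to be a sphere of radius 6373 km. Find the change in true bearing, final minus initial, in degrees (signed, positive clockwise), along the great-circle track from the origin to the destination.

-10.7°

At departure: θ₁ = atan2(sin Δλ cos φ₂, cos φ₁ sin φ₂ − sin φ₁ cos φ₂ cos Δλ) = 249.08°
At arrival: θ₂ = atan2(sin Δλ cos φ₁, −cos φ₂ sin φ₁ + sin φ₂ cos φ₁ cos Δλ) = 238.42°
Δθ = θ₂ − θ₁ = -10.7°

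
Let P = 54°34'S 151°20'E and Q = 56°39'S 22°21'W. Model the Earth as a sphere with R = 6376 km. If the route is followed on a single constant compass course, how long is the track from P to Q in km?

10917 km

Δψ = ln[tan(π/4+φ₂/2)/tan(π/4+φ₁/2)] = -0.0644;  Δφ = -0.0364 rad,  Δλ = -3.0313 rad
q = Δφ/Δψ = 0.5647
d = R·√(Δφ² + q²Δλ²) = 6376·1.71214 = 10917 km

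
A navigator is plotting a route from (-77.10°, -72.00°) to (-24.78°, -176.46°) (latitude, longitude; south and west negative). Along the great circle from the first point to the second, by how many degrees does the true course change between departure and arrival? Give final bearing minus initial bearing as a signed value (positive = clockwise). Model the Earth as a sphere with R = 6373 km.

+96.3°

Initial bearing θ₁ = atan2(sin Δλ cos φ₂, cos φ₁ sin φ₂ − sin φ₁ cos φ₂ cos Δλ) = 250.31°
Final bearing θ₂ = (initial bearing from the destination back to the start) + 180° = 346.61°
Δθ = θ₂ − θ₁ = +96.3°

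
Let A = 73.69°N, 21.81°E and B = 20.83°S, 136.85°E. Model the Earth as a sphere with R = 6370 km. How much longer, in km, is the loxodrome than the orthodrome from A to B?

Great circle: cos σ = sin φ₁ sin φ₂ + cos φ₁ cos φ₂ cos Δλ,  σ = 2.0402 rad → d_gc = 12996.3 km
Rhumb line: Δψ = -2.3146, q = Δφ/Δψ = 0.7127, d_rh = R√(Δφ²+q²Δλ²) = 13911.2 km
Excess = 13911.2 − 12996.3 = 914.9 ≈ 915 km

915 km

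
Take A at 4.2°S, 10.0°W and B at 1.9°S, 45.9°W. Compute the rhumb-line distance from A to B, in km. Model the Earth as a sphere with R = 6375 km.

Δψ = ln[tan(π/4+φ₂/2)/tan(π/4+φ₁/2)] = +0.0402;  Δφ = +0.0401 rad,  Δλ = -0.6266 rad
q = Δφ/Δψ = 0.9985
d = R·√(Δφ² + q²Δλ²) = 6375·0.62693 = 3997 km

3997 km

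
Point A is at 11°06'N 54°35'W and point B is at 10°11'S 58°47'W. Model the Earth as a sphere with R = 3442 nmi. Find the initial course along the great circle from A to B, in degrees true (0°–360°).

191.2°

N = sin Δλ·cos φ₂ = -0.0721;  D = cos φ₁ sin φ₂ − sin φ₁ cos φ₂ cos Δλ = -0.3625
initial course = atan2(N, D) = 191.25°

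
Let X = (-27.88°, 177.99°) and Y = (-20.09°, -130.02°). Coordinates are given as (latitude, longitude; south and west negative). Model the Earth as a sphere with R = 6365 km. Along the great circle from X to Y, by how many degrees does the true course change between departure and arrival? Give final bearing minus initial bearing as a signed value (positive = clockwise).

At departure: θ₁ = atan2(sin Δλ cos φ₂, cos φ₁ sin φ₂ − sin φ₁ cos φ₂ cos Δλ) = 92.57°
At arrival: θ₂ = atan2(sin Δλ cos φ₁, −cos φ₂ sin φ₁ + sin φ₂ cos φ₁ cos Δλ) = 70.09°
Δθ = θ₂ − θ₁ = -22.5°

-22.5°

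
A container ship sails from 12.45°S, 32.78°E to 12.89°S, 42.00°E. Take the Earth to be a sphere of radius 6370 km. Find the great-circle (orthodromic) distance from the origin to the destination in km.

Haversine: a = sin²(Δφ/2)+cos φ₁ cos φ₂ sin²(Δλ/2) = 0.00616;  σ = 2·atan2(√a,√(1−a))
σ = 9.006° → d = Rσ = 6370·0.15718 = 1001 km

1001 km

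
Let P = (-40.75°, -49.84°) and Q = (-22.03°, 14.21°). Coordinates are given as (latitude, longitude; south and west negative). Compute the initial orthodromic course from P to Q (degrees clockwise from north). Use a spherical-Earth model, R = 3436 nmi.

91.3°

θ = atan2( sin Δλ·cos φ₂ ,  cos φ₁ sin φ₂ − sin φ₁ cos φ₂ cos Δλ )
  = atan2(+0.8335, -0.0194) = 91.33°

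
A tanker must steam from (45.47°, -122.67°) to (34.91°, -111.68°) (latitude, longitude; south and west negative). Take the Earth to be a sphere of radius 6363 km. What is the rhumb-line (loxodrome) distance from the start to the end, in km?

Δψ = ln[tan(π/4+φ₂/2)/tan(π/4+φ₁/2)] = -0.2421;  Δφ = -0.1843 rad,  Δλ = +0.1918 rad
q = Δφ/Δψ = 0.7613
d = R·√(Δφ² + q²Δλ²) = 6363·0.23514 = 1496 km

1496 km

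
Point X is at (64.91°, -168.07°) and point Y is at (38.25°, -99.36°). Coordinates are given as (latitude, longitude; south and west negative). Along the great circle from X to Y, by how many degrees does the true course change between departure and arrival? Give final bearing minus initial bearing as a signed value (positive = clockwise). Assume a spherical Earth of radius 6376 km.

+57.7°

At departure: θ₁ = atan2(sin Δλ cos φ₂, cos φ₁ sin φ₂ − sin φ₁ cos φ₂ cos Δλ) = 89.66°
At arrival: θ₂ = atan2(sin Δλ cos φ₁, −cos φ₂ sin φ₁ + sin φ₂ cos φ₁ cos Δλ) = 147.32°
Δθ = θ₂ − θ₁ = +57.7°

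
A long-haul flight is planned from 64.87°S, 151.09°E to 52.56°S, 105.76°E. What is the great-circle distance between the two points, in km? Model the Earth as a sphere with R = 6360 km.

2864 km

cos σ = sin φ₁ sin φ₂ + cos φ₁ cos φ₂ cos Δλ
      = sin(-64.87°)sin(-52.56°) + cos(-64.87°)cos(-52.56°)cos(-45.33°) = 0.9003
σ = 25.798° → d = Rσ = 6360·0.45025 = 2864 km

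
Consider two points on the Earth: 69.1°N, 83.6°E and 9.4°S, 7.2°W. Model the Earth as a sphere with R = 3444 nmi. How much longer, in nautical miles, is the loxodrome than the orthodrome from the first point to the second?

Great circle: cos σ = sin φ₁ sin φ₂ + cos φ₁ cos φ₂ cos Δλ,  σ = 1.7289 rad → d_gc = 5954.5 nmi
Rhumb line: Δψ = -1.8553, q = Δφ/Δψ = 0.7385, d_rh = R√(Δφ²+q²Δλ²) = 6205.7 nmi
Excess = 6205.7 − 5954.5 = 251.2 ≈ 251 nmi

251 nmi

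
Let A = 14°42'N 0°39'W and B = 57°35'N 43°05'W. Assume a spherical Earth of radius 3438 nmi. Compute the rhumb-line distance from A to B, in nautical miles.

3230 nmi

Rhumb course C = atan2(Δλ, Δψ) with Δψ = ln[tan(π/4+φ₂/2)/tan(π/4+φ₁/2)] = +0.9761, Δλ = -0.7406 → C = 322.81°
d = R·|Δφ| / |cos C| = 3438·0.74846 / 0.79664 = 3230 nmi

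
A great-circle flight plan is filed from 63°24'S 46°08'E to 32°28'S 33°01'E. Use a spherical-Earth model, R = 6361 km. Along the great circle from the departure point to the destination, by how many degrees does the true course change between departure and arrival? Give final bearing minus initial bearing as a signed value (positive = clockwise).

At departure: θ₁ = atan2(sin Δλ cos φ₂, cos φ₁ sin φ₂ − sin φ₁ cos φ₂ cos Δλ) = 338.83°
At arrival: θ₂ = atan2(sin Δλ cos φ₁, −cos φ₂ sin φ₁ + sin φ₂ cos φ₁ cos Δλ) = 348.95°
Δθ = θ₂ − θ₁ = +10.1°

+10.1°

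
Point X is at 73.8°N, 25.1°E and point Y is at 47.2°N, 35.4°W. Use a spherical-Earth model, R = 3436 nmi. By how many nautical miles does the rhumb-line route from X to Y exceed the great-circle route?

Great circle: cos σ = sin φ₁ sin φ₂ + cos φ₁ cos φ₂ cos Δλ,  σ = 0.6469 rad → d_gc = 2222.85 nmi
Rhumb line: Δψ = -1.0129, q = Δφ/Δψ = 0.4583, d_rh = R√(Δφ²+q²Δλ²) = 2304.34 nmi
Excess = 2304.34 − 2222.85 = 81.49 ≈ 81 nmi

81 nmi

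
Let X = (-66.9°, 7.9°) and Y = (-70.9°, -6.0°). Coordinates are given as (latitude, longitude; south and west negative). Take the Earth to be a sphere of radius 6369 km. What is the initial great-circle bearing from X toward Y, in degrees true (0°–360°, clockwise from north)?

θ = atan2( sin Δλ·cos φ₂ ,  cos φ₁ sin φ₂ − sin φ₁ cos φ₂ cos Δλ )
  = atan2(-0.0786, -0.0786) = 225.01°

225.0°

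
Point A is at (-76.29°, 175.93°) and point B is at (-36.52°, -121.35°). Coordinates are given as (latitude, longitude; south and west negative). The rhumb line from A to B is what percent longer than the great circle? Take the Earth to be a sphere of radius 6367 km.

Great circle: σ = 0.8427 rad → d_gc = Rσ = 5365.5 km
Rhumb: Δφ = +0.6941, Δλ = +1.0947, Δψ = +1.4329, q = Δφ/Δψ = 0.4844 → d_rh = R√(Δφ²+q²Δλ²) = 5561.5 km
Excess = (5561.5 − 5365.5) / 5365.5 = 196.0 / 5365.5 = 3.653% ≈ 3.7%

3.7%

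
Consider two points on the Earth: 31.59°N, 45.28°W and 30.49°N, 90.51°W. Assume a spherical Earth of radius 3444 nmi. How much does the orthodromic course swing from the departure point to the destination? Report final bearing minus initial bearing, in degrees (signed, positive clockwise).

-24.2°

Initial bearing θ₁ = atan2(sin Δλ cos φ₂, cos φ₁ sin φ₂ − sin φ₁ cos φ₂ cos Δλ) = 280.58°
Final bearing θ₂ = (initial bearing from the destination back to the start) + 180° = 256.34°
Δθ = θ₂ − θ₁ = -24.2°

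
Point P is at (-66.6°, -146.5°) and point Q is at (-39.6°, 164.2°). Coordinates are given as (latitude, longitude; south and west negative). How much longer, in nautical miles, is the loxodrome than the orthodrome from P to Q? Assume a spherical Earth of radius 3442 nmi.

Great circle: cos σ = sin φ₁ sin φ₂ + cos φ₁ cos φ₂ cos Δλ,  σ = 0.6688 rad → d_gc = 2302.1 nmi
Rhumb line: Δψ = +0.8208, q = Δφ/Δψ = 0.5741, d_rh = R√(Δφ²+q²Δλ²) = 2349.9 nmi
Excess = 2349.9 − 2302.1 = 47.8 ≈ 48 nmi

48 nmi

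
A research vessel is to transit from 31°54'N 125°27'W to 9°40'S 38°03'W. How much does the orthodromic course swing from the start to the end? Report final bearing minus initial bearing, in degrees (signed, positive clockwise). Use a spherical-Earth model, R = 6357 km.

+22.3°

At departure: θ₁ = atan2(sin Δλ cos φ₂, cos φ₁ sin φ₂ − sin φ₁ cos φ₂ cos Δλ) = 99.58°
At arrival: θ₂ = atan2(sin Δλ cos φ₁, −cos φ₂ sin φ₁ + sin φ₂ cos φ₁ cos Δλ) = 121.88°
Δθ = θ₂ − θ₁ = +22.3°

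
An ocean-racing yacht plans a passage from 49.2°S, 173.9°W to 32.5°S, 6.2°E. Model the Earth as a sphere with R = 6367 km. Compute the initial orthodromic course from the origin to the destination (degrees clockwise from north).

θ = atan2( sin Δλ·cos φ₂ ,  cos φ₁ sin φ₂ − sin φ₁ cos φ₂ cos Δλ )
  = atan2(-0.0015, -0.9895) = 180.09°

180.1°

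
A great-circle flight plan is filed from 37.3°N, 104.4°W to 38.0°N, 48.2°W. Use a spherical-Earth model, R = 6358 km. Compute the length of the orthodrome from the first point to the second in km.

cos σ = sin φ₁ sin φ₂ + cos φ₁ cos φ₂ cos Δλ
      = sin(37.30°)sin(38.00°) + cos(37.30°)cos(38.00°)cos(56.20°) = 0.7218
σ = 43.797° → d = Rσ = 6358·0.76441 = 4860 km

4860 km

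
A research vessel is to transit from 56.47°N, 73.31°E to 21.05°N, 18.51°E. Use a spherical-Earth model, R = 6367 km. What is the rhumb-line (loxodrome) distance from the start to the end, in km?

6031 km

Δψ = ln[tan(π/4+φ₂/2)/tan(π/4+φ₁/2)] = -0.8239;  Δφ = -0.6182 rad,  Δλ = -0.9564 rad
q = Δφ/Δψ = 0.7504
d = R·√(Δφ² + q²Δλ²) = 6367·0.94722 = 6031 km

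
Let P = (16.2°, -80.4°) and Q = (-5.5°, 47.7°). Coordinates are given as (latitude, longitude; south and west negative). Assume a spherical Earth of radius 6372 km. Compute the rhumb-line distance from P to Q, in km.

14303 km

Rhumb course C = atan2(Δλ, Δψ) with Δψ = ln[tan(π/4+φ₂/2)/tan(π/4+φ₁/2)] = -0.3827, Δλ = +2.2358 → C = 99.71°
d = R·|Δφ| / |cos C| = 6372·0.37874 / 0.16873 = 14303 km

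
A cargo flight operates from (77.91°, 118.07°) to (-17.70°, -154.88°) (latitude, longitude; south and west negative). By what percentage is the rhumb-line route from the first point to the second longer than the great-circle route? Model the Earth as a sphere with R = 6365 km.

4.2%

Great circle: σ = 1.8619 rad → d_gc = Rσ = 11851.1 km
Rhumb: Δφ = -1.6687, Δλ = +1.5193, Δψ = -2.5592, q = Δφ/Δψ = 0.6520 → d_rh = R√(Δφ²+q²Δλ²) = 12352.0 km
Excess = (12352.0 − 11851.1) / 11851.1 = 500.9 / 11851.1 = 4.23% ≈ 4.2%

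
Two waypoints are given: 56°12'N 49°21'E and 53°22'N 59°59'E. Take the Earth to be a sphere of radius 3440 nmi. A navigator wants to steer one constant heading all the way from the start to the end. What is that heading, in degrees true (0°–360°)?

114.8°

Meridional parts: M(φ₁)=+1.1913, M(φ₂)=+1.1055 → ΔM = -0.0858;  Δλ = +0.1856 rad
tan C = Δλ / ΔM = -2.1631 → C = 114.81°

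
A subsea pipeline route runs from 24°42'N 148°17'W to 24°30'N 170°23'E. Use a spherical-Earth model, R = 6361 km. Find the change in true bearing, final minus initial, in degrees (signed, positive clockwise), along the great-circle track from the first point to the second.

-17.8°

Initial bearing θ₁ = atan2(sin Δλ cos φ₂, cos φ₁ sin φ₂ − sin φ₁ cos φ₂ cos Δλ) = 278.63°
Final bearing θ₂ = (initial bearing from the destination back to the start) + 180° = 260.78°
Δθ = θ₂ − θ₁ = -17.8°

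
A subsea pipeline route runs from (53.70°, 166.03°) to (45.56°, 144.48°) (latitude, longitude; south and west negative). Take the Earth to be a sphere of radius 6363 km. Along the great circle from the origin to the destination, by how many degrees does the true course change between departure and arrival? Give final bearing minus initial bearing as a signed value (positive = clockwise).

-16.5°

At departure: θ₁ = atan2(sin Δλ cos φ₂, cos φ₁ sin φ₂ − sin φ₁ cos φ₂ cos Δλ) = 248.34°
At arrival: θ₂ = atan2(sin Δλ cos φ₁, −cos φ₂ sin φ₁ + sin φ₂ cos φ₁ cos Δλ) = 231.80°
Δθ = θ₂ − θ₁ = -16.5°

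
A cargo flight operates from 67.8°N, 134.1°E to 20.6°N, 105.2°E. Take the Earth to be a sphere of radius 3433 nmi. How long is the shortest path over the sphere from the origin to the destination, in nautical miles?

cos σ = sin φ₁ sin φ₂ + cos φ₁ cos φ₂ cos Δλ
      = sin(67.80°)sin(20.60°) + cos(67.80°)cos(20.60°)cos(-28.90°) = 0.6354
σ = 50.551° → d = Rσ = 3433·0.88228 = 3029 nmi

3029 nmi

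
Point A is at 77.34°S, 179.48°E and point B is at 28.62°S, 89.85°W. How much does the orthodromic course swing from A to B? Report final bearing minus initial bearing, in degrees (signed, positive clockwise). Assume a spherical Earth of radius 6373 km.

-83.1°

Initial bearing θ₁ = atan2(sin Δλ cos φ₂, cos φ₁ sin φ₂ − sin φ₁ cos φ₂ cos Δλ) = 97.46°
Final bearing θ₂ = (initial bearing from the destination back to the start) + 180° = 14.33°
Δθ = θ₂ − θ₁ = -83.1°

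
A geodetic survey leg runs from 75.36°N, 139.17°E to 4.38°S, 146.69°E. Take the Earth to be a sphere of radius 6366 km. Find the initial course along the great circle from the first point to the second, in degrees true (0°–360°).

θ = atan2( sin Δλ·cos φ₂ ,  cos φ₁ sin φ₂ − sin φ₁ cos φ₂ cos Δλ )
  = atan2(+0.1305, -0.9757) = 172.38°

172.4°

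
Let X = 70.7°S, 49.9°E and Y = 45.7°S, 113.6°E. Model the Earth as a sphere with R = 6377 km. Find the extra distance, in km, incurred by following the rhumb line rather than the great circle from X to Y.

171 km

Great circle: cos σ = sin φ₁ sin φ₂ + cos φ₁ cos φ₂ cos Δλ,  σ = 0.6797 rad → d_gc = 4334.6 km
Rhumb line: Δψ = +0.8730, q = Δφ/Δψ = 0.4998, d_rh = R√(Δφ²+q²Δλ²) = 4505.5 km
Excess = 4505.5 − 4334.6 = 170.9 ≈ 171 km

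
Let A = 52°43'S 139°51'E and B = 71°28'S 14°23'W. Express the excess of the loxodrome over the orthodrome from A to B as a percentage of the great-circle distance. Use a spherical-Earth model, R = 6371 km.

32.1%

Great circle: σ = 0.9509 rad → d_gc = Rσ = 6057.9 km
Rhumb: Δφ = -0.3272, Δλ = -2.6919, Δψ = -0.7264, q = Δφ/Δψ = 0.4505 → d_rh = R√(Δφ²+q²Δλ²) = 8002.7 km
Excess = (8002.7 − 6057.9) / 6057.9 = 1944.8 / 6057.9 = 32.10% ≈ 32.1%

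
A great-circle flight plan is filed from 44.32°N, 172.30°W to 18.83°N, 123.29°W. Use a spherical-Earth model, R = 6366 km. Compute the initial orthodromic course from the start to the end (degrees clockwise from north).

θ = atan2( sin Δλ·cos φ₂ ,  cos φ₁ sin φ₂ − sin φ₁ cos φ₂ cos Δλ )
  = atan2(+0.7144, -0.2028) = 105.85°

105.8°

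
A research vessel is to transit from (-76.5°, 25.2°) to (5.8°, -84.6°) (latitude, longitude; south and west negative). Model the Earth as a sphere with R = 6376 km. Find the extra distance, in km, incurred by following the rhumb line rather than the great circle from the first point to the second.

914 km

Great circle: cos σ = sin φ₁ sin φ₂ + cos φ₁ cos φ₂ cos Δλ,  σ = 1.7487 rad → d_gc = 11149.5 km
Rhumb line: Δψ = +2.2354, q = Δφ/Δψ = 0.6426, d_rh = R√(Δφ²+q²Δλ²) = 12063.2 km
Excess = 12063.2 − 11149.5 = 913.7 ≈ 914 km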